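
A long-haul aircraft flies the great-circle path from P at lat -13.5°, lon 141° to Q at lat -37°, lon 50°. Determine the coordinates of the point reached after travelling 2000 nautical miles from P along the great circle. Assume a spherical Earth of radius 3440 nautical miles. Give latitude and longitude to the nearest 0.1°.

≈ lat -30.8°, lon 110.0°

From cos δ = sin φ₁ sin φ₂ + cos φ₁ cos φ₂ cos Δλ, the central angle is δ ≈ 1.444 rad (82.7°). The total great-circle distance is δ·R ≈ 1.444 × 3440 ≈ 4966 nmi, so the target fraction is f = 2000/4966 ≈ 0.403.
Interpolate at f ≈ 0.403 with slerp weights a = sin((1−f)δ)/sin δ ≈ 0.765, b = sin(fδ)/sin δ ≈ 0.554.
p = a·p₁ + b·p₂ ≈ (-0.294, 0.807, -0.512); φ = arcsin(p_z) ≈ -30.79°, λ = atan2(p_y, p_x) ≈ 110.03°.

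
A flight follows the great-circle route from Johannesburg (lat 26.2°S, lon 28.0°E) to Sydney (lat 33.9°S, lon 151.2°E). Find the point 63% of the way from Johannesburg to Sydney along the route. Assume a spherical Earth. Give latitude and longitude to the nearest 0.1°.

≈ lat 50.3°S, lon 105.8°E

From cos δ = sin φ₁ sin φ₂ + cos φ₁ cos φ₂ cos Δλ, the central angle is δ ≈ 1.733 rad (99.3°).
Interpolate at f = 0.63 with slerp weights a = sin((1−f)δ)/sin δ ≈ 0.606, b = sin(fδ)/sin δ ≈ 0.899.
p = a·p₁ + b·p₂ ≈ (-0.174, 0.615, -0.769); φ = arcsin(p_z) ≈ -50.28°, λ = atan2(p_y, p_x) ≈ 105.79°.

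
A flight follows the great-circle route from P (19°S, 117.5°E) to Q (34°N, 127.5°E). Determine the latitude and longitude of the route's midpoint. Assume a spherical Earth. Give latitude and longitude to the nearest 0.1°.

Convert each endpoint to a unit vector on the sphere (x = cos φ cos λ, y = cos φ sin λ, z = sin φ).
The central angle between the endpoints is δ = arccos(p₁·p₂) ≈ 0.940 rad (53.8°).
Interpolate at f = 1/2 with slerp weights a = sin((1−f)δ)/sin δ ≈ 0.561, b = sin(fδ)/sin δ ≈ 0.561.
p = a·p₁ + b·p₂ ≈ (-0.528, 0.839, 0.131); φ = arcsin(p_z) ≈ 7.53°, λ = atan2(p_y, p_x) ≈ 122.17°.

≈ (7.5°N, 122.2°E)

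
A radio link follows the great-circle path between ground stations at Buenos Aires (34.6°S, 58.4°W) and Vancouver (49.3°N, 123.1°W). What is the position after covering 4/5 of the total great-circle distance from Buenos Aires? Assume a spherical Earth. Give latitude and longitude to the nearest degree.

Convert each endpoint to a unit vector on the sphere (x = cos φ cos λ, y = cos φ sin λ, z = sin φ).
The central angle between the endpoints is δ = arccos(p₁·p₂) ≈ 1.773 rad (101.6°).
Interpolate at f = 4/5 with slerp weights a = sin((1−f)δ)/sin δ ≈ 0.355, b = sin(fδ)/sin δ ≈ 1.009.
p = a·p₁ + b·p₂ ≈ (-0.206, -0.800, 0.564); φ = arcsin(p_z) ≈ 34.31°, λ = atan2(p_y, p_x) ≈ -104.47°.

≈ (34°N, 104°W)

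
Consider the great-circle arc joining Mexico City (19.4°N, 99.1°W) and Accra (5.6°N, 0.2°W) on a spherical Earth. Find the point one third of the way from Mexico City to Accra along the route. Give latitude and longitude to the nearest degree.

≈ 21°N, 65°W

The haversine formula gives a central angle δ ≈ 1.684 rad (96.5°) between the endpoints.
Interpolate at f = 1/3 with slerp weights a = sin((1−f)δ)/sin δ ≈ 0.907, b = sin(fδ)/sin δ ≈ 0.536.
p = a·p₁ + b·p₂ ≈ (0.398, -0.847, 0.354); φ = arcsin(p_z) ≈ 20.70°, λ = atan2(p_y, p_x) ≈ -64.83°.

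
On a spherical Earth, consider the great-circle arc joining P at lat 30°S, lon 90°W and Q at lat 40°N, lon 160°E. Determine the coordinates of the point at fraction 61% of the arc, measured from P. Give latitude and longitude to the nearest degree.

From cos δ = sin φ₁ sin φ₂ + cos φ₁ cos φ₂ cos Δλ, the central angle is δ ≈ 2.151 rad (123.3°).
Interpolate at f = 0.61 with slerp weights a = sin((1−f)δ)/sin δ ≈ 0.890, b = sin(fδ)/sin δ ≈ 1.156.
p = a·p₁ + b·p₂ ≈ (-0.832, -0.468, 0.298); φ = arcsin(p_z) ≈ 17.35°, λ = atan2(p_y, p_x) ≈ -150.67°.

≈ lat 17°N, lon 151°W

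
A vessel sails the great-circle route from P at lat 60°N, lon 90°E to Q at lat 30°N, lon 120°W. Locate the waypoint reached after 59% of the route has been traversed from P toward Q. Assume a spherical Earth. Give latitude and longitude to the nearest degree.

≈ lat 63°N, lon 139°W

Write both endpoints as unit vectors p₁, p₂ with components (cos φ cos λ, cos φ sin λ, sin φ).
The central angle between the endpoints is δ = arccos(p₁·p₂) ≈ 1.513 rad (86.7°).
Interpolate at f = 0.59 with slerp weights a = sin((1−f)δ)/sin δ ≈ 0.582, b = sin(fδ)/sin δ ≈ 0.780.
p = a·p₁ + b·p₂ ≈ (-0.338, -0.294, 0.894); φ = arcsin(p_z) ≈ 63.40°, λ = atan2(p_y, p_x) ≈ -138.97°.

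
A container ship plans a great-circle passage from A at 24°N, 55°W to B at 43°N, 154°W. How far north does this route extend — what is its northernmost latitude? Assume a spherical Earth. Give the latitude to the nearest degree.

The great circle lies in the plane with unit normal n̂ = (p₁ × p₂)/|p₁ × p₂|.
Here n̂_z ≈ -0.670; the vertex latitude is φ_max = arccos|n̂_z| ≈ 47.9°.

≈ 48°N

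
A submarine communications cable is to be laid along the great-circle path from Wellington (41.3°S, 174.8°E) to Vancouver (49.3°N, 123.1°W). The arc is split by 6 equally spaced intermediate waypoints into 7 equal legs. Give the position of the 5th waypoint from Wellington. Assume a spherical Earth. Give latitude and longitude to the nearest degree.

Convert each endpoint to a unit vector on the sphere (x = cos φ cos λ, y = cos φ sin λ, z = sin φ).
The central angle between the endpoints is δ = arccos(p₁·p₂) ≈ 1.845 rad (105.7°).
Interpolate at f = 5/7 with slerp weights a = sin((1−f)δ)/sin δ ≈ 0.523, b = sin(fδ)/sin δ ≈ 1.006.
p = a·p₁ + b·p₂ ≈ (-0.749, -0.514, 0.418); φ = arcsin(p_z) ≈ 24.68°, λ = atan2(p_y, p_x) ≈ -145.56°.

≈ 25°N, 146°W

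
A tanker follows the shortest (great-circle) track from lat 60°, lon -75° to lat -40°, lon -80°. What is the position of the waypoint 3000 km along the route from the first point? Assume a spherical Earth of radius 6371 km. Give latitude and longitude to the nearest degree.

≈ lat 33°, lon -77°

The haversine formula gives a central angle δ ≈ 1.747 rad (100.1°) between the endpoints. The total great-circle distance is δ·R ≈ 1.747 × 6371 ≈ 11129 km, so the target fraction is f = 3000/11129 ≈ 0.270.
Interpolate at f ≈ 0.270 with slerp weights a = sin((1−f)δ)/sin δ ≈ 0.972, b = sin(fδ)/sin δ ≈ 0.461.
p = a·p₁ + b·p₂ ≈ (0.187, -0.817, 0.545); φ = arcsin(p_z) ≈ 33.06°, λ = atan2(p_y, p_x) ≈ -77.10°.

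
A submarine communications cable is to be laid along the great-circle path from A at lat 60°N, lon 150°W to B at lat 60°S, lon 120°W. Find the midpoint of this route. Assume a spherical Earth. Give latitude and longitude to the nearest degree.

≈ lat 0°N, lon 135°W

From cos δ = sin φ₁ sin φ₂ + cos φ₁ cos φ₂ cos Δλ, the central angle is δ ≈ 2.134 rad (122.2°).
Interpolate at f = 1/2 with slerp weights a = sin((1−f)δ)/sin δ ≈ 1.035, b = sin(fδ)/sin δ ≈ 1.035.
p = a·p₁ + b·p₂ ≈ (-0.707, -0.707, 0.000); φ = arcsin(p_z) ≈ 0.00°, λ = atan2(p_y, p_x) ≈ -135.00°.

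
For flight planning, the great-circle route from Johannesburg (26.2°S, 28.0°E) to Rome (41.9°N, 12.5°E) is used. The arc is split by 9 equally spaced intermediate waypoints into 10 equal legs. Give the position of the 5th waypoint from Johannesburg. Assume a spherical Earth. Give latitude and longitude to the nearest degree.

≈ (8°N, 21°E)

From cos δ = sin φ₁ sin φ₂ + cos φ₁ cos φ₂ cos Δλ, the central angle is δ ≈ 1.215 rad (69.6°).
Interpolate at f = 5/10 with slerp weights a = sin((1−f)δ)/sin δ ≈ 0.609, b = sin(fδ)/sin δ ≈ 0.609.
p = a·p₁ + b·p₂ ≈ (0.925, 0.355, 0.138); φ = arcsin(p_z) ≈ 7.92°, λ = atan2(p_y, p_x) ≈ 20.98°.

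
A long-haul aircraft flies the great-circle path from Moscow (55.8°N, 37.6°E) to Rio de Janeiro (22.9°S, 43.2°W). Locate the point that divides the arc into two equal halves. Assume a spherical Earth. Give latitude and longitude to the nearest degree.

Convert each endpoint to a unit vector on the sphere (x = cos φ cos λ, y = cos φ sin λ, z = sin φ).
The central angle between the endpoints is δ = arccos(p₁·p₂) ≈ 1.812 rad (103.8°).
Interpolate at f = 1/2 with slerp weights a = sin((1−f)δ)/sin δ ≈ 0.811, b = sin(fδ)/sin δ ≈ 0.811.
p = a·p₁ + b·p₂ ≈ (0.905, -0.233, 0.355); φ = arcsin(p_z) ≈ 20.79°, λ = atan2(p_y, p_x) ≈ -14.44°.

≈ 21°N, 14°W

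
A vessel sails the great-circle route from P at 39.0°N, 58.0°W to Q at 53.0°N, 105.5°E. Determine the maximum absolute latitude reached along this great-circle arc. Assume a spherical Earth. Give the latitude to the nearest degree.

The great circle lies in the plane with unit normal n̂ = (p₁ × p₂)/|p₁ × p₂|.
Here n̂_z ≈ +0.133; the vertex latitude is φ_max = arccos|n̂_z| ≈ 82.4°.

≈ 82°N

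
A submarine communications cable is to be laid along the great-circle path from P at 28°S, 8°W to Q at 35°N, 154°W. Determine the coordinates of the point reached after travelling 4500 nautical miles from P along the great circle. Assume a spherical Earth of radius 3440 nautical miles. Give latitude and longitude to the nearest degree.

≈ 12°N, 74°W

The haversine formula gives a central angle δ ≈ 2.624 rad (150.3°) between the endpoints. The total great-circle distance is δ·R ≈ 2.624 × 3440 ≈ 9026 nmi, so the target fraction is f = 4500/9026 ≈ 0.499.
Interpolate at f ≈ 0.499 with slerp weights a = sin((1−f)δ)/sin δ ≈ 1.955, b = sin(fδ)/sin δ ≈ 1.951.
p = a·p₁ + b·p₂ ≈ (0.273, -0.941, 0.201); φ = arcsin(p_z) ≈ 11.61°, λ = atan2(p_y, p_x) ≈ -73.83°.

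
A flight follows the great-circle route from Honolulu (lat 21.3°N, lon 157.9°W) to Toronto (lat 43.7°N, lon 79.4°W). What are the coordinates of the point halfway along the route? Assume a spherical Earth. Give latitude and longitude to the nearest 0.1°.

From cos δ = sin φ₁ sin φ₂ + cos φ₁ cos φ₂ cos Δλ, the central angle is δ ≈ 1.175 rad (67.3°).
Interpolate at f = 1/2 with slerp weights a = sin((1−f)δ)/sin δ ≈ 0.601, b = sin(fδ)/sin δ ≈ 0.601.
p = a·p₁ + b·p₂ ≈ (-0.439, -0.638, 0.633); φ = arcsin(p_z) ≈ 39.29°, λ = atan2(p_y, p_x) ≈ -124.53°.

≈ lat 39.3°N, lon 124.5°W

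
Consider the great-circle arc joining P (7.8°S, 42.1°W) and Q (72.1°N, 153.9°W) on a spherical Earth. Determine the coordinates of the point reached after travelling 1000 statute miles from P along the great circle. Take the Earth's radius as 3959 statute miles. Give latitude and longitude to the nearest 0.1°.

From cos δ = sin φ₁ sin φ₂ + cos φ₁ cos φ₂ cos Δλ, the central angle is δ ≈ 1.815 rad (104.0°). The total great-circle distance is δ·R ≈ 1.815 × 3959 ≈ 7187 mi, so the target fraction is f = 1000/7187 ≈ 0.139.
Interpolate at f ≈ 0.139 with slerp weights a = sin((1−f)δ)/sin δ ≈ 1.031, b = sin(fδ)/sin δ ≈ 0.258.
p = a·p₁ + b·p₂ ≈ (0.687, -0.719, 0.105); φ = arcsin(p_z) ≈ 6.04°, λ = atan2(p_y, p_x) ≈ -46.34°.

≈ (6.0°N, 46.3°W)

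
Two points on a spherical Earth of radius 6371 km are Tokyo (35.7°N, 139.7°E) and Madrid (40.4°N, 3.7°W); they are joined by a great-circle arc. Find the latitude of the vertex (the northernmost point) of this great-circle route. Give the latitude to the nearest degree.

The great circle lies in the plane with unit normal n̂ = (p₁ × p₂)/|p₁ × p₂|.
Here n̂_z ≈ -0.371; the vertex latitude is φ_max = arccos|n̂_z| ≈ 68.2°.
Check via Clairaut: cos φ_max = |cos φ₁| · sin C = cos(35.7°)·sin(27.2°) ≈ 0.371, again giving ≈ 68.2°.

≈ 68°N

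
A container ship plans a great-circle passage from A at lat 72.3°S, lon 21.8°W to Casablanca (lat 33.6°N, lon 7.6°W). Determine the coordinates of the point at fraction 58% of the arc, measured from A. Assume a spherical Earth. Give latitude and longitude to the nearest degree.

From cos δ = sin φ₁ sin φ₂ + cos φ₁ cos φ₂ cos Δλ, the central angle is δ ≈ 1.856 rad (106.4°).
Interpolate at f = 0.58 with slerp weights a = sin((1−f)δ)/sin δ ≈ 0.733, b = sin(fδ)/sin δ ≈ 0.918.
p = a·p₁ + b·p₂ ≈ (0.964, -0.184, -0.190); φ = arcsin(p_z) ≈ -10.97°, λ = atan2(p_y, p_x) ≈ -10.79°.

≈ lat 11°S, lon 11°W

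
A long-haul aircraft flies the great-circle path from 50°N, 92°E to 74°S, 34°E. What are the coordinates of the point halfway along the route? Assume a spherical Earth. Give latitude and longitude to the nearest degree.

Write both endpoints as unit vectors p₁, p₂ with components (cos φ cos λ, cos φ sin λ, sin φ).
The central angle between the endpoints is δ = arccos(p₁·p₂) ≈ 2.269 rad (130.0°).
Interpolate at f = 1/2 with slerp weights a = sin((1−f)δ)/sin δ ≈ 1.183, b = sin(fδ)/sin δ ≈ 1.183.
p = a·p₁ + b·p₂ ≈ (0.244, 0.942, -0.231); φ = arcsin(p_z) ≈ -13.35°, λ = atan2(p_y, p_x) ≈ 75.49°.

≈ 13°S, 75°E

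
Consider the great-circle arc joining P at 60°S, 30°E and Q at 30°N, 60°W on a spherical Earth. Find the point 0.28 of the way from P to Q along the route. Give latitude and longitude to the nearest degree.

≈ 41°S, 13°W

Convert each endpoint to a unit vector on the sphere (x = cos φ cos λ, y = cos φ sin λ, z = sin φ).
The central angle between the endpoints is δ = arccos(p₁·p₂) ≈ 2.019 rad (115.7°).
Interpolate at f = 0.28 with slerp weights a = sin((1−f)δ)/sin δ ≈ 1.102, b = sin(fδ)/sin δ ≈ 0.594.
p = a·p₁ + b·p₂ ≈ (0.734, -0.170, -0.657); φ = arcsin(p_z) ≈ -41.08°, λ = atan2(p_y, p_x) ≈ -13.05°.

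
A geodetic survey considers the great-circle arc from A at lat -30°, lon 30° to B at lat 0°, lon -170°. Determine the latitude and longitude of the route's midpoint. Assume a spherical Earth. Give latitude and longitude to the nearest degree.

≈ lat -55°, lon 132°

Convert each endpoint to a unit vector on the sphere (x = cos φ cos λ, y = cos φ sin λ, z = sin φ).
The central angle between the endpoints is δ = arccos(p₁·p₂) ≈ 2.521 rad (144.5°).
Interpolate at f = 1/2 with slerp weights a = sin((1−f)δ)/sin δ ≈ 1.639, b = sin(fδ)/sin δ ≈ 1.639.
p = a·p₁ + b·p₂ ≈ (-0.385, 0.425, -0.819); φ = arcsin(p_z) ≈ -55.02°, λ = atan2(p_y, p_x) ≈ 132.16°.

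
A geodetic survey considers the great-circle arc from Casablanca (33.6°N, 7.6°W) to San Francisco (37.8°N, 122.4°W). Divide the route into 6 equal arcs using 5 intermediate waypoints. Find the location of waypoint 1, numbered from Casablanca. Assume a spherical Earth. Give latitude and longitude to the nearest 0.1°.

Convert each endpoint to a unit vector on the sphere (x = cos φ cos λ, y = cos φ sin λ, z = sin φ).
The central angle between the endpoints is δ = arccos(p₁·p₂) ≈ 1.508 rad (86.4°).
Interpolate at f = 1/6 with slerp weights a = sin((1−f)δ)/sin δ ≈ 0.953, b = sin(fδ)/sin δ ≈ 0.249.
p = a·p₁ + b·p₂ ≈ (0.681, -0.271, 0.680); φ = arcsin(p_z) ≈ 42.84°, λ = atan2(p_y, p_x) ≈ -21.71°.

≈ (42.8°N, 21.7°W)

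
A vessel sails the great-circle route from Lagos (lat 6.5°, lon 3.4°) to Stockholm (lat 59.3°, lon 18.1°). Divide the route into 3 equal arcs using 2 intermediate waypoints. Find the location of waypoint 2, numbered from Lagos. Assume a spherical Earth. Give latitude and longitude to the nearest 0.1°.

Write both endpoints as unit vectors p₁, p₂ with components (cos φ cos λ, cos φ sin λ, sin φ).
The central angle between the endpoints is δ = arccos(p₁·p₂) ≈ 0.942 rad (54.0°).
Interpolate at f = 2/3 with slerp weights a = sin((1−f)δ)/sin δ ≈ 0.382, b = sin(fδ)/sin δ ≈ 0.727.
p = a·p₁ + b·p₂ ≈ (0.731, 0.138, 0.668); φ = arcsin(p_z) ≈ 41.91°, λ = atan2(p_y, p_x) ≈ 10.67°.

≈ lat 41.9°, lon 10.7°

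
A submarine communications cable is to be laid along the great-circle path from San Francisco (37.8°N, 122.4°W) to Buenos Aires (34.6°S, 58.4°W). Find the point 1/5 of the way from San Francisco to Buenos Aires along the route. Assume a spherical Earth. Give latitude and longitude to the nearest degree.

≈ 24°N, 107°W

Write both endpoints as unit vectors p₁, p₂ with components (cos φ cos λ, cos φ sin λ, sin φ).
The central angle between the endpoints is δ = arccos(p₁·p₂) ≈ 1.634 rad (93.6°).
Interpolate at f = 1/5 with slerp weights a = sin((1−f)δ)/sin δ ≈ 0.967, b = sin(fδ)/sin δ ≈ 0.322.
p = a·p₁ + b·p₂ ≈ (-0.271, -0.871, 0.410); φ = arcsin(p_z) ≈ 24.22°, λ = atan2(p_y, p_x) ≈ -107.28°.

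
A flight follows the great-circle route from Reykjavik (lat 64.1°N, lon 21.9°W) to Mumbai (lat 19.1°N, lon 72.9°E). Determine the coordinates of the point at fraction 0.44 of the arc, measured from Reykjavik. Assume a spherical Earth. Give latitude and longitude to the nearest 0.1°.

≈ lat 53.8°N, lon 42.2°E

Write both endpoints as unit vectors p₁, p₂ with components (cos φ cos λ, cos φ sin λ, sin φ).
The central angle between the endpoints is δ = arccos(p₁·p₂) ≈ 1.308 rad (74.9°).
Interpolate at f = 0.44 with slerp weights a = sin((1−f)δ)/sin δ ≈ 0.692, b = sin(fδ)/sin δ ≈ 0.564.
p = a·p₁ + b·p₂ ≈ (0.437, 0.396, 0.807); φ = arcsin(p_z) ≈ 53.84°, λ = atan2(p_y, p_x) ≈ 42.18°.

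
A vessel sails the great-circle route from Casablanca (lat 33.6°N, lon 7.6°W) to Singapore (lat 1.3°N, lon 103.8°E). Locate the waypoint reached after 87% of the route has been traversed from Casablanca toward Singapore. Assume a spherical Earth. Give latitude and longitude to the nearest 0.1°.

≈ lat 9.4°N, lon 92.4°E

Write both endpoints as unit vectors p₁, p₂ with components (cos φ cos λ, cos φ sin λ, sin φ).
The central angle between the endpoints is δ = arccos(p₁·p₂) ≈ 1.866 rad (106.9°).
Interpolate at f = 0.87 with slerp weights a = sin((1−f)δ)/sin δ ≈ 0.251, b = sin(fδ)/sin δ ≈ 1.044.
p = a·p₁ + b·p₂ ≈ (-0.042, 0.986, 0.163); φ = arcsin(p_z) ≈ 9.36°, λ = atan2(p_y, p_x) ≈ 92.42°.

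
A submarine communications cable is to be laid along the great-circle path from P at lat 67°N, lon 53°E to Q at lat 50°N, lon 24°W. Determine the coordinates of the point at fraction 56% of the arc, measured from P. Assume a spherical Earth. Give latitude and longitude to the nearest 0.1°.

≈ lat 62.7°N, lon 1.0°W

From cos δ = sin φ₁ sin φ₂ + cos φ₁ cos φ₂ cos Δλ, the central angle is δ ≈ 0.705 rad (40.4°).
Interpolate at f = 0.56 with slerp weights a = sin((1−f)δ)/sin δ ≈ 0.471, b = sin(fδ)/sin δ ≈ 0.594.
p = a·p₁ + b·p₂ ≈ (0.459, -0.008, 0.888); φ = arcsin(p_z) ≈ 62.65°, λ = atan2(p_y, p_x) ≈ -1.02°.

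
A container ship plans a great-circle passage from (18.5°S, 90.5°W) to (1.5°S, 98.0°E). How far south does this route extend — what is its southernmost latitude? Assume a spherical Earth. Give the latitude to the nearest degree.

≈ 68°S

The great circle lies in the plane with unit normal n̂ = (p₁ × p₂)/|p₁ × p₂|.
Here n̂_z ≈ -0.379; the vertex latitude is φ_max = arccos|n̂_z| ≈ 67.7°.
Check via Clairaut: cos φ_max = |cos φ₁| · sin C = cos(18.5°)·sin(156.4°) ≈ 0.379, again giving ≈ 67.7°.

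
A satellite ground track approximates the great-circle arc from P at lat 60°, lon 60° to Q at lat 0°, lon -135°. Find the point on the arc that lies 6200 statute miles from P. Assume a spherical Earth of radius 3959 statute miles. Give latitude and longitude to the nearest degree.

≈ lat 29°, lon -140°

The haversine formula gives a central angle δ ≈ 2.075 rad (118.9°) between the endpoints. The total great-circle distance is δ·R ≈ 2.075 × 3959 ≈ 8214 mi, so the target fraction is f = 6200/8214 ≈ 0.755.
Interpolate at f ≈ 0.755 with slerp weights a = sin((1−f)δ)/sin δ ≈ 0.556, b = sin(fδ)/sin δ ≈ 1.142.
p = a·p₁ + b·p₂ ≈ (-0.668, -0.567, 0.482); φ = arcsin(p_z) ≈ 28.80°, λ = atan2(p_y, p_x) ≈ -139.71°.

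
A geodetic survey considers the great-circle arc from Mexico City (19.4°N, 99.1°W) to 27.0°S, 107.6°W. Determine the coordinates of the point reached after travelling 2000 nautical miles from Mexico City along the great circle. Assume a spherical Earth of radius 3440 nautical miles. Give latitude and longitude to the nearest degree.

Convert each endpoint to a unit vector on the sphere (x = cos φ cos λ, y = cos φ sin λ, z = sin φ).
The central angle between the endpoints is δ = arccos(p₁·p₂) ≈ 0.823 rad (47.1°). The total great-circle distance is δ·R ≈ 0.823 × 3440 ≈ 2829 nmi, so the target fraction is f = 2000/2829 ≈ 0.707.
Interpolate at f ≈ 0.707 with slerp weights a = sin((1−f)δ)/sin δ ≈ 0.326, b = sin(fδ)/sin δ ≈ 0.749.
p = a·p₁ + b·p₂ ≈ (-0.251, -0.940, -0.232); φ = arcsin(p_z) ≈ -13.41°, λ = atan2(p_y, p_x) ≈ -104.92°.

≈ 13°S, 105°W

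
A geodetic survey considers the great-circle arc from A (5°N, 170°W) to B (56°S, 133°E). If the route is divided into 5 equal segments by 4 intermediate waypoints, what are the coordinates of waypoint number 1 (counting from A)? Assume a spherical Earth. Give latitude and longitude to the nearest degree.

≈ (8°S, 177°W)

The haversine formula gives a central angle δ ≈ 1.338 rad (76.6°) between the endpoints.
Interpolate at f = 1/5 with slerp weights a = sin((1−f)δ)/sin δ ≈ 0.902, b = sin(fδ)/sin δ ≈ 0.272.
p = a·p₁ + b·p₂ ≈ (-0.988, -0.045, -0.147); φ = arcsin(p_z) ≈ -8.43°, λ = atan2(p_y, p_x) ≈ -177.40°.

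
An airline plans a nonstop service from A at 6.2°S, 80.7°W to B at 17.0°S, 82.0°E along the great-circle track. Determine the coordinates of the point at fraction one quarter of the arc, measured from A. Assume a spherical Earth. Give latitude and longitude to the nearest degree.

Convert each endpoint to a unit vector on the sphere (x = cos φ cos λ, y = cos φ sin λ, z = sin φ).
The central angle between the endpoints is δ = arccos(p₁·p₂) ≈ 2.639 rad (151.2°).
Interpolate at f = 1/4 with slerp weights a = sin((1−f)δ)/sin δ ≈ 1.904, b = sin(fδ)/sin δ ≈ 1.271.
p = a·p₁ + b·p₂ ≈ (0.475, -0.664, -0.577); φ = arcsin(p_z) ≈ -35.26°, λ = atan2(p_y, p_x) ≈ -54.42°.

≈ 35°S, 54°W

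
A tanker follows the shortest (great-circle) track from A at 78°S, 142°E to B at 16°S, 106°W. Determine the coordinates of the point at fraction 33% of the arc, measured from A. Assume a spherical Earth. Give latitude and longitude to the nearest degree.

≈ 67°S, 129°W

Write both endpoints as unit vectors p₁, p₂ with components (cos φ cos λ, cos φ sin λ, sin φ).
The central angle between the endpoints is δ = arccos(p₁·p₂) ≈ 1.375 rad (78.8°).
Interpolate at f = 0.33 with slerp weights a = sin((1−f)δ)/sin δ ≈ 0.812, b = sin(fδ)/sin δ ≈ 0.447.
p = a·p₁ + b·p₂ ≈ (-0.251, -0.309, -0.917); φ = arcsin(p_z) ≈ -66.53°, λ = atan2(p_y, p_x) ≈ -129.13°.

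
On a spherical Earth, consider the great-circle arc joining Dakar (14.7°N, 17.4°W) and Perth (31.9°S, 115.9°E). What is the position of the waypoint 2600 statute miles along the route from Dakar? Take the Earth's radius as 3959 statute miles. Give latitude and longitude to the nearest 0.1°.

≈ 5.6°S, 14.5°E

Write both endpoints as unit vectors p₁, p₂ with components (cos φ cos λ, cos φ sin λ, sin φ).
The central angle between the endpoints is δ = arccos(p₁·p₂) ≈ 2.342 rad (134.2°). The total great-circle distance is δ·R ≈ 2.342 × 3959 ≈ 9274 mi, so the target fraction is f = 2600/9274 ≈ 0.280.
Interpolate at f ≈ 0.280 with slerp weights a = sin((1−f)δ)/sin δ ≈ 1.386, b = sin(fδ)/sin δ ≈ 0.852.
p = a·p₁ + b·p₂ ≈ (0.963, 0.250, -0.098); φ = arcsin(p_z) ≈ -5.65°, λ = atan2(p_y, p_x) ≈ 14.53°.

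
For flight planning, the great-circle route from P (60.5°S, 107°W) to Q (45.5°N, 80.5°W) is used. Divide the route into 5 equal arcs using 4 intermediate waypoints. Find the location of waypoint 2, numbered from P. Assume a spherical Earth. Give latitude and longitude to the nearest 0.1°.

Convert each endpoint to a unit vector on the sphere (x = cos φ cos λ, y = cos φ sin λ, z = sin φ).
The central angle between the endpoints is δ = arccos(p₁·p₂) ≈ 1.888 rad (108.2°).
Interpolate at f = 2/5 with slerp weights a = sin((1−f)δ)/sin δ ≈ 0.953, b = sin(fδ)/sin δ ≈ 0.721.
p = a·p₁ + b·p₂ ≈ (-0.054, -0.948, -0.315); φ = arcsin(p_z) ≈ -18.36°, λ = atan2(p_y, p_x) ≈ -93.25°.

≈ (18.4°S, 93.2°W)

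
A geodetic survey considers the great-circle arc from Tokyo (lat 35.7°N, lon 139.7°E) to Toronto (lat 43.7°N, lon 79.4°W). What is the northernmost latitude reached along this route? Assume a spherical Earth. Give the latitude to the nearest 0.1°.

The great circle lies in the plane with unit normal n̂ = (p₁ × p₂)/|p₁ × p₂|.
Here n̂_z ≈ +0.371; the vertex latitude is φ_max = arccos|n̂_z| ≈ 68.2°.
Check via Clairaut: cos φ_max = |cos φ₁| · sin C = cos(35.7°)·sin(27.2°) ≈ 0.371, again giving ≈ 68.2°.

≈ 68.2°N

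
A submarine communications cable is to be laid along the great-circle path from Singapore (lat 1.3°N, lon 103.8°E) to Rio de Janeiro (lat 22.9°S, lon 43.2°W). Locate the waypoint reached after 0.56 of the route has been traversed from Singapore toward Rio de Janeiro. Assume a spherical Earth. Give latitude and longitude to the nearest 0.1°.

≈ lat 35.5°S, lon 28.1°E

The haversine formula gives a central angle δ ≈ 2.467 rad (141.4°) between the endpoints.
Interpolate at f = 0.56 with slerp weights a = sin((1−f)δ)/sin δ ≈ 1.417, b = sin(fδ)/sin δ ≈ 1.573.
p = a·p₁ + b·p₂ ≈ (0.719, 0.384, -0.580); φ = arcsin(p_z) ≈ -35.45°, λ = atan2(p_y, p_x) ≈ 28.10°.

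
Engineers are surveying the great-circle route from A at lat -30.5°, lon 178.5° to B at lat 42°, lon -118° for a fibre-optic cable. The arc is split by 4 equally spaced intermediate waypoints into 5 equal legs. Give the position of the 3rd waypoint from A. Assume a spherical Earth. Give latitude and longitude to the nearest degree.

≈ lat 14°, lon -147°

The haversine formula gives a central angle δ ≈ 1.625 rad (93.1°) between the endpoints.
Interpolate at f = 3/5 with slerp weights a = sin((1−f)δ)/sin δ ≈ 0.606, b = sin(fδ)/sin δ ≈ 0.829.
p = a·p₁ + b·p₂ ≈ (-0.811, -0.530, 0.247); φ = arcsin(p_z) ≈ 14.30°, λ = atan2(p_y, p_x) ≈ -146.83°.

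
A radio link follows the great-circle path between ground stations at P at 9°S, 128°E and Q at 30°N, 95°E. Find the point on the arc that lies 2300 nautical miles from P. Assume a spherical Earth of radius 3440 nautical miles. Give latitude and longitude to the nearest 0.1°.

≈ 21.2°N, 103.9°E

Convert each endpoint to a unit vector on the sphere (x = cos φ cos λ, y = cos φ sin λ, z = sin φ).
The central angle between the endpoints is δ = arccos(p₁·p₂) ≈ 0.877 rad (50.3°). The total great-circle distance is δ·R ≈ 0.877 × 3440 ≈ 3018 nmi, so the target fraction is f = 2300/3018 ≈ 0.762.
Interpolate at f ≈ 0.762 with slerp weights a = sin((1−f)δ)/sin δ ≈ 0.270, b = sin(fδ)/sin δ ≈ 0.806.
p = a·p₁ + b·p₂ ≈ (-0.225, 0.905, 0.361); φ = arcsin(p_z) ≈ 21.15°, λ = atan2(p_y, p_x) ≈ 103.94°.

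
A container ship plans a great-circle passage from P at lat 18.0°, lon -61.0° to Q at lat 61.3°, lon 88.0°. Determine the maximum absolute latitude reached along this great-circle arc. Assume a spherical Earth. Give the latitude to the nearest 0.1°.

The great circle lies in the plane with unit normal n̂ = (p₁ × p₂)/|p₁ × p₂|.
Here n̂_z ≈ +0.237; the vertex latitude is φ_max = arccos|n̂_z| ≈ 76.3°.
Check via Clairaut: cos φ_max = |cos φ₁| · sin C = cos(18.0°)·sin(14.4°) ≈ 0.237, again giving ≈ 76.3°.

≈ 76.3°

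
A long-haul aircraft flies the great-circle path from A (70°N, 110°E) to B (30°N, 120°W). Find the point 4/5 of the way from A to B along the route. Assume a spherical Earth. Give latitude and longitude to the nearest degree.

≈ (44°N, 126°W)

Write both endpoints as unit vectors p₁, p₂ with components (cos φ cos λ, cos φ sin λ, sin φ).
The central angle between the endpoints is δ = arccos(p₁·p₂) ≈ 1.288 rad (73.8°).
Interpolate at f = 4/5 with slerp weights a = sin((1−f)δ)/sin δ ≈ 0.265, b = sin(fδ)/sin δ ≈ 0.893.
p = a·p₁ + b·p₂ ≈ (-0.418, -0.584, 0.696); φ = arcsin(p_z) ≈ 44.08°, λ = atan2(p_y, p_x) ≈ -125.55°.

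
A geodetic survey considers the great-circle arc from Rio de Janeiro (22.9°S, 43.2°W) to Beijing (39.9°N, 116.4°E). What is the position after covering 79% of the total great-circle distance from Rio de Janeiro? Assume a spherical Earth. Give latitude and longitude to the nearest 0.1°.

≈ 52.9°N, 71.9°E

From cos δ = sin φ₁ sin φ₂ + cos φ₁ cos φ₂ cos Δλ, the central angle is δ ≈ 2.719 rad (155.8°).
Interpolate at f = 0.79 with slerp weights a = sin((1−f)δ)/sin δ ≈ 1.317, b = sin(fδ)/sin δ ≈ 2.043.
p = a·p₁ + b·p₂ ≈ (0.188, 0.573, 0.798); φ = arcsin(p_z) ≈ 52.91°, λ = atan2(p_y, p_x) ≈ 71.85°.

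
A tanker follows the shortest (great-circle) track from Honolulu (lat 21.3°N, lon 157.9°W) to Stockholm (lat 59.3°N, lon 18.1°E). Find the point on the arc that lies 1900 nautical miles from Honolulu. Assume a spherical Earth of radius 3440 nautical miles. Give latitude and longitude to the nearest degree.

Convert each endpoint to a unit vector on the sphere (x = cos φ cos λ, y = cos φ sin λ, z = sin φ).
The central angle between the endpoints is δ = arccos(p₁·p₂) ≈ 1.734 rad (99.3°). The total great-circle distance is δ·R ≈ 1.734 × 3440 ≈ 5964 nmi, so the target fraction is f = 1900/5964 ≈ 0.319.
Interpolate at f ≈ 0.319 with slerp weights a = sin((1−f)δ)/sin δ ≈ 0.938, b = sin(fδ)/sin δ ≈ 0.532.
p = a·p₁ + b·p₂ ≈ (-0.551, -0.244, 0.798); φ = arcsin(p_z) ≈ 52.92°, λ = atan2(p_y, p_x) ≈ -156.10°.

≈ lat 53°N, lon 156°W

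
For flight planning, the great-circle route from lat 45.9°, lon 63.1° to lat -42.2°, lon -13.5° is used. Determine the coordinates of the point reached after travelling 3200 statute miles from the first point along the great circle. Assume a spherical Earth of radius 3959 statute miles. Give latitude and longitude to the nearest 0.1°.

≈ lat 10.2°, lon 28.5°

Write both endpoints as unit vectors p₁, p₂ with components (cos φ cos λ, cos φ sin λ, sin φ).
The central angle between the endpoints is δ = arccos(p₁·p₂) ≈ 1.942 rad (111.3°). The total great-circle distance is δ·R ≈ 1.942 × 3959 ≈ 7689 mi, so the target fraction is f = 3200/7689 ≈ 0.416.
Interpolate at f ≈ 0.416 with slerp weights a = sin((1−f)δ)/sin δ ≈ 0.972, b = sin(fδ)/sin δ ≈ 0.776.
p = a·p₁ + b·p₂ ≈ (0.865, 0.469, 0.177); φ = arcsin(p_z) ≈ 10.20°, λ = atan2(p_y, p_x) ≈ 28.48°.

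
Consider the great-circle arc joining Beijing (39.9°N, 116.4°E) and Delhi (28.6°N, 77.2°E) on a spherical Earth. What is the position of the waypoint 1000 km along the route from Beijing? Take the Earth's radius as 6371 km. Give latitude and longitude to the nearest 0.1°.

Convert each endpoint to a unit vector on the sphere (x = cos φ cos λ, y = cos φ sin λ, z = sin φ).
The central angle between the endpoints is δ = arccos(p₁·p₂) ≈ 0.593 rad (34.0°). The total great-circle distance is δ·R ≈ 0.593 × 6371 ≈ 3781 km, so the target fraction is f = 1000/3781 ≈ 0.264.
Interpolate at f ≈ 0.264 with slerp weights a = sin((1−f)δ)/sin δ ≈ 0.756, b = sin(fδ)/sin δ ≈ 0.280.
p = a·p₁ + b·p₂ ≈ (-0.203, 0.759, 0.619); φ = arcsin(p_z) ≈ 38.22°, λ = atan2(p_y, p_x) ≈ 105.01°.

≈ (38.2°N, 105.0°E)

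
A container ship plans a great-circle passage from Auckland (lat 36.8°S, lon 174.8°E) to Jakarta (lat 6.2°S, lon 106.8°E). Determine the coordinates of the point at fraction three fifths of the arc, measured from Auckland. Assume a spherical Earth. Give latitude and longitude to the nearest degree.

The haversine formula gives a central angle δ ≈ 1.199 rad (68.7°) between the endpoints.
Interpolate at f = 3/5 with slerp weights a = sin((1−f)δ)/sin δ ≈ 0.495, b = sin(fδ)/sin δ ≈ 0.707.
p = a·p₁ + b·p₂ ≈ (-0.598, 0.709, -0.373); φ = arcsin(p_z) ≈ -21.91°, λ = atan2(p_y, p_x) ≈ 130.15°.

≈ lat 22°S, lon 130°E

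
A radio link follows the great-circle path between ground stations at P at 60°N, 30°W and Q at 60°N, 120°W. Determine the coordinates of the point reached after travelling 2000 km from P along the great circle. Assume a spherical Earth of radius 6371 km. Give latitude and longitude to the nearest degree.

Write both endpoints as unit vectors p₁, p₂ with components (cos φ cos λ, cos φ sin λ, sin φ).
The central angle between the endpoints is δ = arccos(p₁·p₂) ≈ 0.723 rad (41.4°). The total great-circle distance is δ·R ≈ 0.723 × 6371 ≈ 4605 km, so the target fraction is f = 2000/4605 ≈ 0.434.
Interpolate at f ≈ 0.434 with slerp weights a = sin((1−f)δ)/sin δ ≈ 0.601, b = sin(fδ)/sin δ ≈ 0.467.
p = a·p₁ + b·p₂ ≈ (0.144, -0.352, 0.925); φ = arcsin(p_z) ≈ 67.63°, λ = atan2(p_y, p_x) ≈ -67.84°.

≈ 68°N, 68°W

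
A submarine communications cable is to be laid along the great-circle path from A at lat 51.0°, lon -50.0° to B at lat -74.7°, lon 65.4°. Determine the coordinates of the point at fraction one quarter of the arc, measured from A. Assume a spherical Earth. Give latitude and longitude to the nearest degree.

≈ lat 17°, lon -35°

Write both endpoints as unit vectors p₁, p₂ with components (cos φ cos λ, cos φ sin λ, sin φ).
The central angle between the endpoints is δ = arccos(p₁·p₂) ≈ 2.534 rad (145.2°).
Interpolate at f = 1/4 with slerp weights a = sin((1−f)δ)/sin δ ≈ 1.657, b = sin(fδ)/sin δ ≈ 1.036.
p = a·p₁ + b·p₂ ≈ (0.784, -0.550, 0.288); φ = arcsin(p_z) ≈ 16.73°, λ = atan2(p_y, p_x) ≈ -35.05°.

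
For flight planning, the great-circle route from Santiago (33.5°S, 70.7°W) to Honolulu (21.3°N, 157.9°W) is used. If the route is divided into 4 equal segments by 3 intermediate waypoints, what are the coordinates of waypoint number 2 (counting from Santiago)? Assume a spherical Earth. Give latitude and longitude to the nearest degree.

Write both endpoints as unit vectors p₁, p₂ with components (cos φ cos λ, cos φ sin λ, sin φ).
The central angle between the endpoints is δ = arccos(p₁·p₂) ≈ 1.734 rad (99.4°).
Interpolate at f = 2/4 with slerp weights a = sin((1−f)δ)/sin δ ≈ 0.773, b = sin(fδ)/sin δ ≈ 0.773.
p = a·p₁ + b·p₂ ≈ (-0.454, -0.879, -0.146); φ = arcsin(p_z) ≈ -8.38°, λ = atan2(p_y, p_x) ≈ -117.32°.

≈ (8°S, 117°W)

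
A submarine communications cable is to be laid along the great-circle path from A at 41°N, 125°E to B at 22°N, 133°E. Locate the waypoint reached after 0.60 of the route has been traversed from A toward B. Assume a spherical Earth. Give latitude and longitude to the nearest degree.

Write both endpoints as unit vectors p₁, p₂ with components (cos φ cos λ, cos φ sin λ, sin φ).
The central angle between the endpoints is δ = arccos(p₁·p₂) ≈ 0.352 rad (20.2°).
Interpolate at f = 0.60 with slerp weights a = sin((1−f)δ)/sin δ ≈ 0.407, b = sin(fδ)/sin δ ≈ 0.608.
p = a·p₁ + b·p₂ ≈ (-0.561, 0.664, 0.495); φ = arcsin(p_z) ≈ 29.66°, λ = atan2(p_y, p_x) ≈ 130.18°.

≈ 30°N, 130°E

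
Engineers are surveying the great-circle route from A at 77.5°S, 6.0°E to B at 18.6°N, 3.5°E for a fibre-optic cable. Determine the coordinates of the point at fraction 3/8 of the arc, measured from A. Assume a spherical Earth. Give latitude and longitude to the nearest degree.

≈ 41°S, 4°E

The haversine formula gives a central angle δ ≈ 1.677 rad (96.1°) between the endpoints.
Interpolate at f = 3/8 with slerp weights a = sin((1−f)δ)/sin δ ≈ 0.872, b = sin(fδ)/sin δ ≈ 0.592.
p = a·p₁ + b·p₂ ≈ (0.747, 0.054, -0.662); φ = arcsin(p_z) ≈ -41.47°, λ = atan2(p_y, p_x) ≈ 4.13°.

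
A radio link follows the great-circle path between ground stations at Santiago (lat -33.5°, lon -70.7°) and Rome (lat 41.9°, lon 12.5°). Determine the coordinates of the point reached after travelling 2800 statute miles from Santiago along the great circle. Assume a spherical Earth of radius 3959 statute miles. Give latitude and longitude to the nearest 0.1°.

≈ lat -4.4°, lon -40.4°

Write both endpoints as unit vectors p₁, p₂ with components (cos φ cos λ, cos φ sin λ, sin φ).
The central angle between the endpoints is δ = arccos(p₁·p₂) ≈ 1.870 rad (107.2°). The total great-circle distance is δ·R ≈ 1.870 × 3959 ≈ 7405 mi, so the target fraction is f = 2800/7405 ≈ 0.378.
Interpolate at f ≈ 0.378 with slerp weights a = sin((1−f)δ)/sin δ ≈ 0.961, b = sin(fδ)/sin δ ≈ 0.680.
p = a·p₁ + b·p₂ ≈ (0.759, -0.647, -0.076); φ = arcsin(p_z) ≈ -4.37°, λ = atan2(p_y, p_x) ≈ -40.43°.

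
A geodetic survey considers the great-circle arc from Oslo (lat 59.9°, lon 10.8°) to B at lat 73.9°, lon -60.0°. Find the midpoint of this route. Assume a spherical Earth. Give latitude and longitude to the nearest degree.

≈ lat 70°, lon -13°

The haversine formula gives a central angle δ ≈ 0.501 rad (28.7°) between the endpoints.
Interpolate at f = 1/2 with slerp weights a = sin((1−f)δ)/sin δ ≈ 0.516, b = sin(fδ)/sin δ ≈ 0.516.
p = a·p₁ + b·p₂ ≈ (0.326, -0.075, 0.942); φ = arcsin(p_z) ≈ 70.46°, λ = atan2(p_y, p_x) ≈ -13.04°.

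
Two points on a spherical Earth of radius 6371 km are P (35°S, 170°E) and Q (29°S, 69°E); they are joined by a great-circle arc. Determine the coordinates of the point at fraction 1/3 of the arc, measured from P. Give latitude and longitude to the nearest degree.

Convert each endpoint to a unit vector on the sphere (x = cos φ cos λ, y = cos φ sin λ, z = sin φ).
The central angle between the endpoints is δ = arccos(p₁·p₂) ≈ 1.429 rad (81.9°).
Interpolate at f = 1/3 with slerp weights a = sin((1−f)δ)/sin δ ≈ 0.823, b = sin(fδ)/sin δ ≈ 0.463.
p = a·p₁ + b·p₂ ≈ (-0.519, 0.495, -0.697); φ = arcsin(p_z) ≈ -44.16°, λ = atan2(p_y, p_x) ≈ 136.34°.

≈ (44°S, 136°E)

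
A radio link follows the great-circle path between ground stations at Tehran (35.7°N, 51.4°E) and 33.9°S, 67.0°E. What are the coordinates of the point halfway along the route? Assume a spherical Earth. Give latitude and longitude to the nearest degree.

≈ 1°N, 59°E

From cos δ = sin φ₁ sin φ₂ + cos φ₁ cos φ₂ cos Δλ, the central angle is δ ≈ 1.241 rad (71.1°).
Interpolate at f = 1/2 with slerp weights a = sin((1−f)δ)/sin δ ≈ 0.615, b = sin(fδ)/sin δ ≈ 0.615.
p = a·p₁ + b·p₂ ≈ (0.511, 0.860, 0.016); φ = arcsin(p_z) ≈ 0.91°, λ = atan2(p_y, p_x) ≈ 59.29°.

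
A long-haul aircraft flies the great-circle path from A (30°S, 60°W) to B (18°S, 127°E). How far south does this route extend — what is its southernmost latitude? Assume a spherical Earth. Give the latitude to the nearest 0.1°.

The great circle lies in the plane with unit normal n̂ = (p₁ × p₂)/|p₁ × p₂|.
Here n̂_z ≈ -0.134; the vertex latitude is φ_max = arccos|n̂_z| ≈ 82.3°.
Check via Clairaut: cos φ_max = |cos φ₁| · sin C = cos(30.0°)·sin(171.1°) ≈ 0.134, again giving ≈ 82.3°.

≈ 82.3°S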